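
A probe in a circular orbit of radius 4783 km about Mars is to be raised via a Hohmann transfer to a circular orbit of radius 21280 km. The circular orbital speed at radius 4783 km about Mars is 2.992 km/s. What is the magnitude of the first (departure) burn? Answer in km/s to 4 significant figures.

From the circular-orbit relation v² = μ/r at r = 4783 km: μ = v²r = (2.992)² × 4783 = 42817.7 km³/s².
The Hohmann ellipse has a_t = (r₁ + r₂)/2 = 13031.5 km.
Circular speed at r = 4783 km: v_c = √(μ/r) = 2.9920 km/s.
Transfer-orbit speed at the same r (vis-viva, a = a_t): v_t = √[μ(2/r − 1/a_t)] = 3.8234 km/s.
Δv₁ = |v_t − v_c| = |3.8234 − 2.9920| = 0.8314 km/s.

Δv₁ = 0.8314 km/s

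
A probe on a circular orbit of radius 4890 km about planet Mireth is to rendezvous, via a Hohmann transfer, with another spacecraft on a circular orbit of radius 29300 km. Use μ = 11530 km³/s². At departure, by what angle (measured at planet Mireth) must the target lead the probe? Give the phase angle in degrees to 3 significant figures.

φ = 99.8°

Semi-major axis of the transfer orbit: a_t = (4890 + 29300)/2 = 17095 km.
The half-period of the transfer ellipse is t = π√(a_t³/μ) = 65394 s.
The target's mean motion on its circular orbit is ω₂ = √(μ/r₂³) = 2.1410×10^-5 rad/s.
Angle swept by the target during transfer: ω₂·t = 1.4001 rad = 80.22°.
The probe traverses 180° on the transfer ellipse, so the target must lead by 180° − 80.22° = 99.8°.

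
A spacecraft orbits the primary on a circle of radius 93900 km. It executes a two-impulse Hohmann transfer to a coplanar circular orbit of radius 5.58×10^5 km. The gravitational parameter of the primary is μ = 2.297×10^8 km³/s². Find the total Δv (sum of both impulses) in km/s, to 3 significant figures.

Δv = 24.7 km/s

The Hohmann ellipse has a_t = (r₁ + r₂)/2 = 3.2595×10^5 km.
At r₁ the circular-orbit speed is v₁ = √(μ/r₁) = 49.46 km/s.
Transfer-orbit speed at r₁ (vis-viva equation): v_p = √[μ(2/r₁ − 1/a_t)] = 64.71 km/s.
First burn Δv₁ = |v_p − v₁| = 15.25 km/s.
Circular speed at r₂: v₂ = √(μ/r₂) = 20.289 km/s.
Transfer-orbit speed at r₂: v_a = √[μ(2/r₂ − 1/a_t)] = 10.890 km/s.
Second burn Δv₂ = |v₂ − v_a| = 9.399 km/s.
Δv = Δv₁ + Δv₂ = 15.25 + 9.399 = 24.65 km/s.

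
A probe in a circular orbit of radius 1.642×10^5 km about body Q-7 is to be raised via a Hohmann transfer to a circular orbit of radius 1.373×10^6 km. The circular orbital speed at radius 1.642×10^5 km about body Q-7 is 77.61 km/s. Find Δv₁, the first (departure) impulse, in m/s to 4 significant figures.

From the circular-orbit relation v² = μ/r at r = 1.642×10^5 km: μ = v²r = (77.61)² × 1.642×10^5 = 9.89028×10^8 km³/s².
Semi-major axis of the transfer orbit: a_t = (1.642×10^5 + 1.373×10^6)/2 = 7.686×10^5 km.
On the circular orbit at r = 1.642×10^5 km, v_c = √(μ/r) = 77.610 km/s.
Transfer-orbit speed at the same r (vis-viva, a = a_t): v_t = √[μ(2/r − 1/a_t)] = 103.73 km/s.
Δv₁ = |v_t − v_c| = |103.73 − 77.610| = 26.12 km/s.

Δv₁ = 26120 m/s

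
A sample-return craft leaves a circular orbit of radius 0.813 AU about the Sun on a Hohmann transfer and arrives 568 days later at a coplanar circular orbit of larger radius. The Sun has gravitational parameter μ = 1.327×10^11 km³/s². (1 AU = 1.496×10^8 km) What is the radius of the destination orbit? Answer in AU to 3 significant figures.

r₂ = 3.45 AU

In km: r₁ = 0.813 × 1.496×10^8 = 1.216248×10^8 km.
Transfer time t = 568 days = 4.90752×10^7 s, and t = π√(a_t³/μ).
So a_t = (μ t²/π²)^(1/3) = (1.327×10^11 × (4.90752×10^7)² / π²)^(1/3) = 3.1874×10^8 km.
Since a_t = (r₁ + r₂)/2, r₂ = 2a_t − r₁ = 2×3.1874×10^8 − 1.216248×10^8 = 5.158552×10^8 km.
In AU: r₂ = 5.158552×10^8 / 1.496×10^8 = 3.45 AU.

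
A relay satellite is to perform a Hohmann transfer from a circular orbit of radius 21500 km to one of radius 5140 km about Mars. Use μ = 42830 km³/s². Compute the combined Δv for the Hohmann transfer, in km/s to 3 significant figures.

Semi-major axis of the transfer orbit: a_t = (21500 + 5140)/2 = 13320 km.
At r₁ the circular-orbit speed is v₁ = √(μ/r₁) = 1.4114 km/s.
On the transfer ellipse at r₁, vis-viva equation gives v_a = √[μ(2/r₁ − 1/a_t)] = 0.87677 km/s.
First burn Δv₁ = |v_a − v₁| = 0.5346 km/s.
At r₂, v₂ = √(μ/r₂) = 2.8866 km/s.
Transfer-orbit speed at r₂: v_p = √[μ(2/r₂ − 1/a_t)] = 3.6674 km/s.
Second burn Δv₂ = |v₂ − v_p| = 0.7808 km/s.
Total Δv = Δv₁ + Δv₂ = 1.315 km/s.

Δv = 1.32 km/s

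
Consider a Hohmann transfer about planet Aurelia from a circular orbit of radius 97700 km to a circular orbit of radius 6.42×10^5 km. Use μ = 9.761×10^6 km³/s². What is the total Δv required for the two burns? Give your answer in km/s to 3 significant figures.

Transfer-ellipse semi-major axis a_t = (r₁ + r₂)/2 = (97700 + 6.420×10^5)/2 = 3.6985×10^5 km.
Circular speed at r₁: v₁ = √(μ/r₁) = √(9.761×10^6/97700) = 9.9954 km/s.
On the transfer ellipse at r₁, vis-viva equation gives v_p = √[μ(2/r₁ − 1/a_t)] = 13.169 km/s.
First burn Δv₁ = |v_p − v₁| = 3.174 km/s.
Circular speed at r₂: v₂ = √(μ/r₂) = 3.899 km/s.
Transfer-orbit speed at r₂: v_a = √[μ(2/r₂ − 1/a_t)] = 2.004 km/s.
Second burn Δv₂ = |v₂ − v_a| = 1.895 km/s.
Total Δv = Δv₁ + Δv₂ = 5.069 km/s.

Δv = 5.07 km/s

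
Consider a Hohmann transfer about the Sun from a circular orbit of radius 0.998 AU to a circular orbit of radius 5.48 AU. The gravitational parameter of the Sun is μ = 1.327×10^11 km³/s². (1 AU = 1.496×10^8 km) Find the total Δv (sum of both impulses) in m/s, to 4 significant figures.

In km: r₁ = 0.998 × 1.496×10^8 = 1.493008×10^8 km; r₂ = 5.48 × 1.496×10^8 = 8.19808×10^8 km.
Transfer-ellipse semi-major axis a_t = (r₁ + r₂)/2 = (1.493008×10^8 + 8.19808×10^8)/2 = 4.845544×10^8 km.
Circular speed at r₁: v₁ = √(μ/r₁) = √(1.327×10^11/1.493008×10^8) = 29.813 km/s.
Transfer-orbit speed at r₁ (vis-viva): v_p = √[μ(2/r₁ − 1/a_t)] = 38.778 km/s.
First burn Δv₁ = |v_p − v₁| = 8.965 km/s.
Circular speed at r₂: v₂ = √(μ/r₂) = 12.723 km/s.
Transfer-orbit speed at r₂: v_a = √[μ(2/r₂ − 1/a_t)] = 7.0622 km/s.
Second burn Δv₂ = |v₂ − v_a| = 5.661 km/s.
Total Δv = Δv₁ + Δv₂ = 14.63 km/s.

Δv = 14630 m/s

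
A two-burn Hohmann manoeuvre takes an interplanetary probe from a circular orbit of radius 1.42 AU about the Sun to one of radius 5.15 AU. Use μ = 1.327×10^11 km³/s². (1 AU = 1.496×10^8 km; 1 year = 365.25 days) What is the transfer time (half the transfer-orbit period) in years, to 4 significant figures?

In km: r₁ = 1.42 × 1.496×10^8 = 2.12432×10^8 km; r₂ = 5.15 × 1.496×10^8 = 7.7044×10^8 km.
Semi-major axis of the transfer orbit: a_t = (2.12432×10^8 + 7.7044×10^8)/2 = 4.91436×10^8 km.
By Kepler's third law the transfer-orbit period is T = 2π√(a_t³/μ), so t = T/2 = 9.395×10^7 s.
Converting: 9.395×10^7 s ÷ 3.15576×10^7 s/year (365.25 × 86400) = 2.977 years.

t = 2.977 years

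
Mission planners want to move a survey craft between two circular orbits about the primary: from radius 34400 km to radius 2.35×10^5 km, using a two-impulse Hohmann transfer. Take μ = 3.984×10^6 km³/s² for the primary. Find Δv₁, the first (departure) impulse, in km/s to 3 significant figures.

Δv₁ = 3.45 km/s

Semi-major axis of the transfer orbit: a_t = (34400 + 2.350×10^5)/2 = 1.347×10^5 km.
Circular speed at r = 34400 km: v_c = √(μ/r) = 10.7617 km/s.
Transfer-orbit speed at the same r (vis-viva, a = a_t): v_t = √[μ(2/r − 1/a_t)] = 14.2145 km/s.
Δv₁ = |v_t − v_c| = |14.2145 − 10.7617| = 3.453 km/s.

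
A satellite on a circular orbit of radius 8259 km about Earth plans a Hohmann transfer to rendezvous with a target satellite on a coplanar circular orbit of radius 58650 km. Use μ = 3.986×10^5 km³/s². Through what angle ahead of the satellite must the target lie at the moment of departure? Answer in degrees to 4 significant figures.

φ = 102.5°

Semi-major axis of the transfer orbit: a_t = (8259 + 58650)/2 = 33454.5 km.
The half-period of the transfer ellipse is t = π√(a_t³/μ) = 30448 s.
Target angular speed ω₂ = √(μ/r₂³) = 4.4449×10^-5 rad/s.
Angle swept by the target during transfer: ω₂·t = 1.3534 rad = 77.54°.
The satellite traverses 180° on the transfer ellipse, so the target must lead by 180° − 77.54° = 102.5°.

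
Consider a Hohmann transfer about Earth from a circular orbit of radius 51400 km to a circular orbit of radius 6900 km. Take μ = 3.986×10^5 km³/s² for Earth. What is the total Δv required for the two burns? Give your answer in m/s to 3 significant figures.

Δv = 3920 m/s

Transfer-ellipse semi-major axis a_t = (r₁ + r₂)/2 = (51400 + 6900)/2 = 29150 km.
Circular speed at r₁: v₁ = √(μ/r₁) = √(3.986×10^5/51400) = 2.785 km/s.
On the transfer ellipse at r₁, vis-viva gives v_a = √[μ(2/r₁ − 1/a_t)] = 1.355 km/s.
First burn Δv₁ = |v_a − v₁| = 1.430 km/s.
At r₂, v₂ = √(μ/r₂) = 7.60053 km/s.
Transfer-orbit speed at r₂: v_p = √[μ(2/r₂ − 1/a_t)] = 10.0927 km/s.
Second burn Δv₂ = |v₂ − v_p| = 2.492 km/s.
Δv = Δv₁ + Δv₂ = 1.430 + 2.492 = 3.922 km/s.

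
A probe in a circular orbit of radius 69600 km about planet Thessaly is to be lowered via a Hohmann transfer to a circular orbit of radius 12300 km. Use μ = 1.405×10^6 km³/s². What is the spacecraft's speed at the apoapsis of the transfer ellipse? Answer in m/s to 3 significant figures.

The Hohmann ellipse has a_t = (r₁ + r₂)/2 = 40950 km.
The apoapsis of the transfer ellipse is at r = 69600 km.
Vis-viva: v = √[μ(2/r − 1/a_t)] = √[1.405×10^6 × (2/69600 − 1/40950)] = 2.462 km/s.

v = 2460 m/s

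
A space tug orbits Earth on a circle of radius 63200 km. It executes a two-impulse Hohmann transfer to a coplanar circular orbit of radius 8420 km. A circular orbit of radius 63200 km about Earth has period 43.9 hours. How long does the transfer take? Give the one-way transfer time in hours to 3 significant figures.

From Kepler's third law T² = 4π²r³/μ at r = 63200 km, T = 43.9 hours = 43.9 × 3600 s = 1.5804×10^5 s: μ = 4π²r³/T² = 3.99004×10^5 km³/s².
Transfer-ellipse semi-major axis a_t = (r₁ + r₂)/2 = (63200 + 8420)/2 = 35810 km.
Transfer time t = π√(a_t³/μ) = π√((35810)³ / 3.99004×10^5) = 33700 s.
Converting: 33700 s ÷ 3600 s/hour = 9.36 hours.

t = 9.36 hours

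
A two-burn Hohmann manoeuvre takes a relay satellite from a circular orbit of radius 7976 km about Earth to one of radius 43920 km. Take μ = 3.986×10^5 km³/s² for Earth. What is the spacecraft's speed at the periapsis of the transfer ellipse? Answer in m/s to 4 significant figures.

v = 9197 m/s

The Hohmann ellipse has a_t = (r₁ + r₂)/2 = 25948 km.
The periapsis of the transfer ellipse is at r = 7976 km.
Vis-viva: v = √[μ(2/r − 1/a_t)] = √[3.986×10^5 × (2/7976 − 1/25948)] = 9.197 km/s.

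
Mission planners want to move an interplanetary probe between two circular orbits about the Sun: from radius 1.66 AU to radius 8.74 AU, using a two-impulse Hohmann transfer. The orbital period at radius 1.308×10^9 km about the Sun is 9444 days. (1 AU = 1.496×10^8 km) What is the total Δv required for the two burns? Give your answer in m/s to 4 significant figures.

From Kepler's third law T² = 4π²r³/μ at r = 1.308×10^9 km, T = 9444 days = 9444 × 86400 s = 8.159616×10^8 s: μ = 4π²r³/T² = 1.32692×10^11 km³/s².
In km: r₁ = 1.66 × 1.496×10^8 = 2.48336×10^8 km; r₂ = 8.74 × 1.496×10^8 = 1.307504×10^9 km.
The Hohmann ellipse has a_t = (r₁ + r₂)/2 = 7.7792×10^8 km.
At r₁ the circular-orbit speed is v₁ = √(μ/r₁) = 23.11543 km/s.
Transfer-orbit speed at r₁ (vis-viva): v_p = √[μ(2/r₁ − 1/a_t)] = 29.96788 km/s.
First burn Δv₁ = |v_p − v₁| = 6.852 km/s.
At r₂, v₂ = √(μ/r₂) = 10.074 km/s.
Transfer-orbit speed at r₂: v_a = √[μ(2/r₂ − 1/a_t)] = 5.6918 km/s.
Second burn Δv₂ = |v₂ − v_a| = 4.382 km/s.
Δv = Δv₁ + Δv₂ = 6.852 + 4.382 = 11.23 km/s.

Δv = 11230 m/s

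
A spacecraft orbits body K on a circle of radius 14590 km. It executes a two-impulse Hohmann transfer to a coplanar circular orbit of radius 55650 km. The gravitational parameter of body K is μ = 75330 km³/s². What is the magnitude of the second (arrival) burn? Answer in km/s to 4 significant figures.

Δv₂ = 0.4136 km/s

Transfer-ellipse semi-major axis a_t = (r₁ + r₂)/2 = (14590 + 55650)/2 = 35120 km.
On the circular orbit at r = 55650 km, v_c = √(μ/r) = 1.1635 km/s.
Vis-viva on the transfer ellipse at r = 55650 km gives v_t = √[μ(2/r − 1/a_t)] = 0.74990 km/s.
Δv₂ = |v_t − v_c| = |0.74990 − 1.1635| = 0.4136 km/s.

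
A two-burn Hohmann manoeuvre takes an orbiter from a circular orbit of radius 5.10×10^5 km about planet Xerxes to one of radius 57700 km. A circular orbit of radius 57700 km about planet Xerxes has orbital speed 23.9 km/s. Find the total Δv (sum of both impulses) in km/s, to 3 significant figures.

From the circular-orbit relation v² = μ/r at r = 57700 km: μ = v²r = (23.9)² × 57700 = 3.29588×10^7 km³/s².
Transfer-ellipse semi-major axis a_t = (r₁ + r₂)/2 = (5.100×10^5 + 57700)/2 = 2.8385×10^5 km.
At r₁ the circular-orbit speed is v₁ = √(μ/r₁) = 8.039 km/s.
On the transfer ellipse at r₁, v² = μ(2/r − 1/a) gives v_a = √[μ(2/r₁ − 1/a_t)] = 3.624 km/s.
First burn Δv₁ = |v_a − v₁| = 4.415 km/s.
Circular speed at r₂: v₂ = √(μ/r₂) = 23.900 km/s.
Transfer-orbit speed at r₂: v_p = √[μ(2/r₂ − 1/a_t)] = 32.036 km/s.
Second burn Δv₂ = |v₂ − v_p| = 8.136 km/s.
Δv = Δv₁ + Δv₂ = 4.415 + 8.136 = 12.55 km/s.

Δv = 12.6 km/s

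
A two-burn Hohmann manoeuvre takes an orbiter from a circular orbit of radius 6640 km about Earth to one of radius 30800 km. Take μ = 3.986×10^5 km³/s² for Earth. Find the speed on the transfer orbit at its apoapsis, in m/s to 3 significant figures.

The Hohmann ellipse has a_t = (r₁ + r₂)/2 = 18720 km.
At apoapsis, r = 30800 km.
Applying v² = μ(2/r − 1/a_t): v = 2.143 km/s.

v = 2140 m/s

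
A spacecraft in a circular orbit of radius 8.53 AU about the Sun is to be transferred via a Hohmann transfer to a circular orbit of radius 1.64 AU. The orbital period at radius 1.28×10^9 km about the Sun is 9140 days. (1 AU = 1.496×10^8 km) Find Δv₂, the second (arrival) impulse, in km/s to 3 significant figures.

From Kepler's third law T² = 4π²r³/μ at r = 1.28×10^9 km, T = 9140 days = 9140 × 86400 s = 7.89696×10^8 s: μ = 4π²r³/T² = 1.32761×10^11 km³/s².
In km: r₁ = 8.53 × 1.496×10^8 = 1.276088×10^9 km; r₂ = 1.64 × 1.496×10^8 = 2.45344×10^8 km.
The Hohmann ellipse has a_t = (r₁ + r₂)/2 = 7.60716×10^8 km.
Circular speed at r = 2.45344×10^8 km: v_c = √(μ/r) = 23.262 km/s.
Vis-viva on the transfer ellipse at r = 2.45344×10^8 km gives v_t = √[μ(2/r − 1/a_t)] = 30.128 km/s.
Δv₂ = |v_t − v_c| = |30.128 − 23.262| = 6.866 km/s.

Δv₂ = 6.87 km/s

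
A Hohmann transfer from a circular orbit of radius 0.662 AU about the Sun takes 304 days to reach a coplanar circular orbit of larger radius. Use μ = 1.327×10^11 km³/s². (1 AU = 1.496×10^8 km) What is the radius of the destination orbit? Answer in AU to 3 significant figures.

In km: r₁ = 0.662 × 1.496×10^8 = 9.90352×10^7 km.
Transfer time t = 304 days = 2.62656×10^7 s, and t = π√(a_t³/μ).
So a_t = (μ t²/π²)^(1/3) = (1.327×10^11 × (2.62656×10^7)² / π²)^(1/3) = 2.1011×10^8 km.
Since a_t = (r₁ + r₂)/2, r₂ = 2a_t − r₁ = 2×2.1011×10^8 − 9.90352×10^7 = 3.211848×10^8 km.
In AU: r₂ = 3.211848×10^8 / 1.496×10^8 = 2.15 AU.

r₂ = 2.15 AU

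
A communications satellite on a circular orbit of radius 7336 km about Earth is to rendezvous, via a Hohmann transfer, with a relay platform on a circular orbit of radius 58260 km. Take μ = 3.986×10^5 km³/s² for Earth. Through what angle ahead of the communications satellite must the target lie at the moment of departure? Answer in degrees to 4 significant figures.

The Hohmann ellipse has a_t = (r₁ + r₂)/2 = 32798 km.
The half-period of the transfer ellipse is t = π√(a_t³/μ) = 29560 s.
Target angular speed ω₂ = √(μ/r₂³) = 4.490×10^-5 rad/s.
Angle swept by the target during transfer: ω₂·t = 1.327 rad = 76.03°.
Arrival is 180° from departure on the ellipse, so φ = 180° − 76.03° = 104.0°.

φ = 104.0°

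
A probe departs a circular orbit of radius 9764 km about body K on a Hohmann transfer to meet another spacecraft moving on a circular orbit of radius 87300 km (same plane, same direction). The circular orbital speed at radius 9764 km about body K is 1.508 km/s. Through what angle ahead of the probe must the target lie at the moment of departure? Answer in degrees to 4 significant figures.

From the circular-orbit relation v² = μ/r at r = 9764 km: μ = v²r = (1.508)² × 9764 = 22204.0 km³/s².
Semi-major axis of the transfer orbit: a_t = (9764 + 87300)/2 = 48532 km.
Transfer time t = π√(a_t³/μ) = 2.2541×10^5 s.
The target's mean motion on its circular orbit is ω₂ = √(μ/r₂³) = 5.7769×10^-6 rad/s.
Angle swept by the target during transfer: ω₂·t = 1.3022 rad = 74.61°.
Arrival is 180° from departure on the ellipse, so φ = 180° − 74.61° = 105.4°.

φ = 105.4°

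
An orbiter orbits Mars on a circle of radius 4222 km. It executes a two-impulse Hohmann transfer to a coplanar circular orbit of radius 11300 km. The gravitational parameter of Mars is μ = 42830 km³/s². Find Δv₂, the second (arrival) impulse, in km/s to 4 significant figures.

Δv₂ = 0.5109 km/s

Semi-major axis of the transfer orbit: a_t = (4222 + 11300)/2 = 7761 km.
Circular speed at r = 11300 km: v_c = √(μ/r) = 1.94686 km/s.
Vis-viva on the transfer ellipse at r = 11300 km gives v_t = √[μ(2/r − 1/a_t)] = 1.43594 km/s.
Δv₂ = |v_t − v_c| = |1.43594 − 1.94686| = 0.5109 km/s.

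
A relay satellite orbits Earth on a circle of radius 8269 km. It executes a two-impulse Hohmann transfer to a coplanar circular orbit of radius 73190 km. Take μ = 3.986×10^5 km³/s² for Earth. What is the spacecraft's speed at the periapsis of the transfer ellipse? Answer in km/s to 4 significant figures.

v = 9.307 km/s

Semi-major axis of the transfer orbit: a_t = (8269 + 73190)/2 = 40729.5 km.
The periapsis of the transfer ellipse is at r = 8269 km.
From the vis-viva equation, v = √[μ(2/r − 1/a_t)] = 9.307 km/s.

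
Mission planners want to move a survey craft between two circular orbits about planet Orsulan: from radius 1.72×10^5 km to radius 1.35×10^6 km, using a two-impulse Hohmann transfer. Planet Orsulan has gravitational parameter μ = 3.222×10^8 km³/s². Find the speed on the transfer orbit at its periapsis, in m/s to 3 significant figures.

The Hohmann ellipse has a_t = (r₁ + r₂)/2 = 7.610×10^5 km.
At periapsis, r = 1.720×10^5 km.
Applying v² = μ(2/r − 1/a_t): v = 57.65 km/s.

v = 57600 m/s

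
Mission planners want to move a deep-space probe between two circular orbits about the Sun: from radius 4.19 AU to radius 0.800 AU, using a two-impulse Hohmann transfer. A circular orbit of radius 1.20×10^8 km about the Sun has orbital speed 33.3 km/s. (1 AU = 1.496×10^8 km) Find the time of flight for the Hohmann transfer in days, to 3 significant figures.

From the circular-orbit relation v² = μ/r at r = 1.20×10^8 km: μ = v²r = (33.3)² × 1.20×10^8 = 1.33067×10^11 km³/s².
In km: r₁ = 4.19 × 1.496×10^8 = 6.26824×10^8 km; r₂ = 0.800 × 1.496×10^8 = 1.1968×10^8 km.
Transfer-ellipse semi-major axis a_t = (r₁ + r₂)/2 = (6.26824×10^8 + 1.1968×10^8)/2 = 3.73252×10^8 km.
Transfer time t = π√(a_t³/μ) = π√((3.73252×10^8)³ / 1.33067×10^11) = 6.210×10^7 s.
Converting: 6.210×10^7 s ÷ 86400 s/day = 719 days.

t = 719 days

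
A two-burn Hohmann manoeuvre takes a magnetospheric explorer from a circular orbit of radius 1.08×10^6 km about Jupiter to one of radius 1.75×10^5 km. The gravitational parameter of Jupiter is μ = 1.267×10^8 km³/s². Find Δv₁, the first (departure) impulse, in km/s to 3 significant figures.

Δv₁ = 5.11 km/s

Transfer-ellipse semi-major axis a_t = (r₁ + r₂)/2 = (1.080×10^6 + 1.750×10^5)/2 = 6.275×10^5 km.
On the circular orbit at r = 1.080×10^6 km, v_c = √(μ/r) = 10.831 km/s.
Transfer-orbit speed at the same r (vis-viva, a = a_t): v_t = √[μ(2/r − 1/a_t)] = 5.7199 km/s.
Δv₁ = |v_t − v_c| = |5.7199 − 10.831| = 5.111 km/s.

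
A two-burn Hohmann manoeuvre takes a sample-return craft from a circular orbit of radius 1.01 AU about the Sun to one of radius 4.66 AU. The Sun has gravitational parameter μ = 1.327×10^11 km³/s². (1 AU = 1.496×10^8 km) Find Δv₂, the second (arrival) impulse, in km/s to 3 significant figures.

In km: r₁ = 1.01 × 1.496×10^8 = 1.51096×10^8 km; r₂ = 4.66 × 1.496×10^8 = 6.97136×10^8 km.
Transfer-ellipse semi-major axis a_t = (r₁ + r₂)/2 = (1.51096×10^8 + 6.97136×10^8)/2 = 4.24116×10^8 km.
On the circular orbit at r = 6.97136×10^8 km, v_c = √(μ/r) = 13.797 km/s.
Transfer-orbit speed at the same r (vis-viva, a = a_t): v_t = √[μ(2/r − 1/a_t)] = 8.2349 km/s.
Δv₂ = |v_t − v_c| = |8.2349 − 13.797| = 5.562 km/s.

Δv₂ = 5.56 km/s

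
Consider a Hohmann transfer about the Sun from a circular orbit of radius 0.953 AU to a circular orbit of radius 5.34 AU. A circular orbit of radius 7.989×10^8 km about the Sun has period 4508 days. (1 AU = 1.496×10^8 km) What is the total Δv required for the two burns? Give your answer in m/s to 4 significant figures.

From Kepler's third law T² = 4π²r³/μ at r = 7.989×10^8 km, T = 4508 days = 4508 × 86400 s = 3.894912×10^8 s: μ = 4π²r³/T² = 1.32691×10^11 km³/s².
In km: r₁ = 0.953 × 1.496×10^8 = 1.425688×10^8 km; r₂ = 5.34 × 1.496×10^8 = 7.98864×10^8 km.
Semi-major axis of the transfer orbit: a_t = (1.425688×10^8 + 7.98864×10^8)/2 = 4.707164×10^8 km.
At r₁ the circular-orbit speed is v₁ = √(μ/r₁) = 30.5076 km/s.
On the transfer ellipse at r₁, vis-viva gives v_p = √[μ(2/r₁ − 1/a_t)] = 39.7434 km/s.
First burn Δv₁ = |v_p − v₁| = 9.236 km/s.
At r₂, v₂ = √(μ/r₂) = 12.888 km/s.
Transfer-orbit speed at r₂: v_a = √[μ(2/r₂ − 1/a_t)] = 7.0928 km/s.
Second burn Δv₂ = |v₂ − v_a| = 5.795 km/s.
Δv = Δv₁ + Δv₂ = 9.236 + 5.795 = 15.03 km/s.

Δv = 15030 m/s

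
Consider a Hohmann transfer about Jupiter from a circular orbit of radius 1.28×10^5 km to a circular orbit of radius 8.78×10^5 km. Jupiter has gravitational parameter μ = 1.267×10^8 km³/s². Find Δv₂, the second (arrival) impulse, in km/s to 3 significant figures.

Δv₂ = 5.95 km/s

Semi-major axis of the transfer orbit: a_t = (1.280×10^5 + 8.780×10^5)/2 = 5.030×10^5 km.
Circular speed at r = 8.780×10^5 km: v_c = √(μ/r) = 12.013 km/s.
Transfer-orbit speed at the same r (vis-viva, a = a_t): v_t = √[μ(2/r − 1/a_t)] = 6.0599 km/s.
Δv₂ = |v_t − v_c| = |6.0599 − 12.013| = 5.953 km/s.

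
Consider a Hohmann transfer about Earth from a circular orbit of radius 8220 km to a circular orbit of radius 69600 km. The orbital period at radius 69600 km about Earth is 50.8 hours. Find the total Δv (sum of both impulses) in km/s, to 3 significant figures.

From Kepler's third law T² = 4π²r³/μ at r = 69600 km, T = 50.8 hours = 50.8 × 3600 s = 1.8288×10^5 s: μ = 4π²r³/T² = 3.97974×10^5 km³/s².
Transfer-ellipse semi-major axis a_t = (r₁ + r₂)/2 = (8220 + 69600)/2 = 38910 km.
Circular speed at r₁: v₁ = √(μ/r₁) = √(3.97974×10^5/8220) = 6.958 km/s.
Transfer-orbit speed at r₁ (vis-viva equation): v_p = √[μ(2/r₁ − 1/a_t)] = 9.306 km/s.
First burn Δv₁ = |v_p − v₁| = 2.348 km/s.
At r₂, v₂ = √(μ/r₂) = 2.391 km/s.
Transfer-orbit speed at r₂: v_a = √[μ(2/r₂ − 1/a_t)] = 1.099 km/s.
Second burn Δv₂ = |v₂ − v_a| = 1.292 km/s.
Total Δv = Δv₁ + Δv₂ = 3.640 km/s.

Δv = 3.64 km/s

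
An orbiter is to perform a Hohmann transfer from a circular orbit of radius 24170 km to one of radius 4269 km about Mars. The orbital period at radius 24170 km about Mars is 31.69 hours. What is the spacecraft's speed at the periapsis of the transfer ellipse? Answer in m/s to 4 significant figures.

v = 4130 m/s

From Kepler's third law T² = 4π²r³/μ at r = 24170 km, T = 31.69 hours = 31.69 × 3600 s = 1.14084×10^5 s: μ = 4π²r³/T² = 42829.2 km³/s².
The Hohmann ellipse has a_t = (r₁ + r₂)/2 = 14219.5 km.
At periapsis, r = 4269 km.
From the vis-viva equation, v = √[μ(2/r − 1/a_t)] = 4.130 km/s.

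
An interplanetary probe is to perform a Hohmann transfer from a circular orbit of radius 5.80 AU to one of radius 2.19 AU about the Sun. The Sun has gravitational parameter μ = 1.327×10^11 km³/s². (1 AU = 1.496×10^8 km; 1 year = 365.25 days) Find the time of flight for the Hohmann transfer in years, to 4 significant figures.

In km: r₁ = 5.80 × 1.496×10^8 = 8.6768×10^8 km; r₂ = 2.19 × 1.496×10^8 = 3.27624×10^8 km.
The Hohmann ellipse has a_t = (r₁ + r₂)/2 = 5.97652×10^8 km.
Half the transfer-orbit period gives t = π√(a_t³/μ) = 1.260×10^8 s.
Converting: 1.260×10^8 s ÷ 3.15576×10^7 s/year (365.25 × 86400) = 3.993 years.

t = 3.993 years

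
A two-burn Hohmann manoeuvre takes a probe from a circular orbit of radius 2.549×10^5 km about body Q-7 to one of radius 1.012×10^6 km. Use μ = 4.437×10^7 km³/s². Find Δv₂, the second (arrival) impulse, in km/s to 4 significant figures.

Δv₂ = 2.421 km/s

Transfer-ellipse semi-major axis a_t = (r₁ + r₂)/2 = (2.549×10^5 + 1.012×10^6)/2 = 6.3345×10^5 km.
Circular speed at r = 1.012×10^6 km: v_c = √(μ/r) = 6.621 km/s.
Transfer-orbit speed at the same r (vis-viva, a = a_t): v_t = √[μ(2/r − 1/a_t)] = 4.200 km/s.
Δv₂ = |v_t − v_c| = |4.200 − 6.621| = 2.421 km/s.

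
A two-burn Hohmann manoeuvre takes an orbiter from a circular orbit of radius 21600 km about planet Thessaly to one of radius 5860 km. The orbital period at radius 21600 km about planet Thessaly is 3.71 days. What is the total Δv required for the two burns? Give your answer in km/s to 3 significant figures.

From Kepler's third law T² = 4π²r³/μ at r = 21600 km, T = 3.71 days = 3.71 × 86400 s = 3.20544×10^5 s: μ = 4π²r³/T² = 3872.09 km³/s².
Transfer-ellipse semi-major axis a_t = (r₁ + r₂)/2 = (21600 + 5860)/2 = 13730 km.
Circular speed at r₁: v₁ = √(μ/r₁) = √(3872.09/21600) = 0.4234 km/s.
Transfer-orbit speed at r₁ (v² = μ(2/r − 1/a)): v_a = √[μ(2/r₁ − 1/a_t)] = 0.2766 km/s.
First burn Δv₁ = |v_a − v₁| = 0.1468 km/s.
At r₂, v₂ = √(μ/r₂) = 0.81288 km/s.
Transfer-orbit speed at r₂: v_p = √[μ(2/r₂ − 1/a_t)] = 1.0196 km/s.
Second burn Δv₂ = |v₂ − v_p| = 0.2067 km/s.
Δv = Δv₁ + Δv₂ = 0.1468 + 0.2067 = 0.3535 km/s.

Δv = 0.353 km/s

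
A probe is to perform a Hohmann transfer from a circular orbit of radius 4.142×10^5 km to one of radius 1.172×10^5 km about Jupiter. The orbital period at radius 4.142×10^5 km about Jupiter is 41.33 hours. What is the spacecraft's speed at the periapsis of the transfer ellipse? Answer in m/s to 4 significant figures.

From Kepler's third law T² = 4π²r³/μ at r = 4.142×10^5 km, T = 41.33 hours = 41.33 × 3600 s = 1.48788×10^5 s: μ = 4π²r³/T² = 1.26723×10^8 km³/s².
The Hohmann ellipse has a_t = (r₁ + r₂)/2 = 2.657×10^5 km.
At periapsis, r = 1.172×10^5 km.
From the vis-viva equation, v = √[μ(2/r − 1/a_t)] = 41.06 km/s.

v = 41060 m/s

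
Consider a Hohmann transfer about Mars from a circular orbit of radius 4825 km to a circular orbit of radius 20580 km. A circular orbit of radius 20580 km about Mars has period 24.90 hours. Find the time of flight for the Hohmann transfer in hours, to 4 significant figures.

From Kepler's third law T² = 4π²r³/μ at r = 20580 km, T = 24.90 hours = 24.90 × 3600 s = 89640 s: μ = 4π²r³/T² = 42824.5 km³/s².
Transfer-ellipse semi-major axis a_t = (r₁ + r₂)/2 = (4825 + 20580)/2 = 12702.5 km.
Transfer time t = π√(a_t³/μ) = π√((12702.5)³ / 42824.5) = 21734 s.
Converting: 21734 s ÷ 3600 s/hour = 6.037 hours.

t = 6.037 hours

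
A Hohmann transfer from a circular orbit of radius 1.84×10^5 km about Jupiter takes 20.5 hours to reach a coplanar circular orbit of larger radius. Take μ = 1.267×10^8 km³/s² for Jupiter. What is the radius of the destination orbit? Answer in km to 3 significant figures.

r₂ = 6.40×10^5 km

Transfer time t = 20.5 hours = 73800 s, and t = π√(a_t³/μ).
So a_t = (μ t²/π²)^(1/3) = (1.267×10^8 × (73800)² / π²)^(1/3) = 4.1197×10^5 km.
Since a_t = (r₁ + r₂)/2, r₂ = 2a_t − r₁ = 2×4.1197×10^5 − 1.840×10^5 = 6.3994×10^5 km.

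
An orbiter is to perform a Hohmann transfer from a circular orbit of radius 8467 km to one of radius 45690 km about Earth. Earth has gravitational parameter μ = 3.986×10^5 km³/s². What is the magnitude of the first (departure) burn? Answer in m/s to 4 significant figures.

Δv₁ = 2051 m/s

Transfer-ellipse semi-major axis a_t = (r₁ + r₂)/2 = (8467 + 45690)/2 = 27078.5 km.
Circular speed at r = 8467 km: v_c = √(μ/r) = 6.8613 km/s.
Vis-viva on the transfer ellipse at r = 8467 km gives v_t = √[μ(2/r − 1/a_t)] = 8.9126 km/s.
Δv₁ = |v_t − v_c| = |8.9126 − 6.8613| = 2.051 km/s.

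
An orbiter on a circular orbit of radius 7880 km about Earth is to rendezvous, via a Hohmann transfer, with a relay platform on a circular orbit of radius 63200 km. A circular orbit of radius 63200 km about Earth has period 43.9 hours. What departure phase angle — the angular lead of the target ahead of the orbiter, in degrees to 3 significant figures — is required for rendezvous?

φ = 104°

From Kepler's third law T² = 4π²r³/μ at r = 63200 km, T = 43.9 hours = 43.9 × 3600 s = 1.5804×10^5 s: μ = 4π²r³/T² = 3.99004×10^5 km³/s².
Semi-major axis of the transfer orbit: a_t = (7880 + 63200)/2 = 35540 km.
Transfer time t = π√(a_t³/μ) = 33320 s.
Target angular speed ω₂ = √(μ/r₂³) = 3.976×10^-5 rad/s.
Angle swept by the target during transfer: ω₂·t = 1.3248 rad = 75.91°.
The orbiter traverses 180° on the transfer ellipse, so the target must lead by 180° − 75.91° = 104°.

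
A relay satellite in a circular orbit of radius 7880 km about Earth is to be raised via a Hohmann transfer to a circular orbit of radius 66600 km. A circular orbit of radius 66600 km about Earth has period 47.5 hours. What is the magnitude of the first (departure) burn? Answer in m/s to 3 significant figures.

From Kepler's third law T² = 4π²r³/μ at r = 66600 km, T = 47.5 hours = 47.5 × 3600 s = 1.710×10^5 s: μ = 4π²r³/T² = 3.98832×10^5 km³/s².
The Hohmann ellipse has a_t = (r₁ + r₂)/2 = 37240 km.
Circular speed at r = 7880 km: v_c = √(μ/r) = 7.114 km/s.
Vis-viva on the transfer ellipse at r = 7880 km gives v_t = √[μ(2/r − 1/a_t)] = 9.514 km/s.
Δv₁ = |v_t − v_c| = |9.514 − 7.114| = 2.400 km/s.

Δv₁ = 2400 m/s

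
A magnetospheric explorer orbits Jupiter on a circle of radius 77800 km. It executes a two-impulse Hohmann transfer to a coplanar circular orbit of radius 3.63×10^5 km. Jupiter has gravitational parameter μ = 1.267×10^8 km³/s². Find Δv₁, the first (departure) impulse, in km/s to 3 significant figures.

Δv₁ = 11.4 km/s

Transfer-ellipse semi-major axis a_t = (r₁ + r₂)/2 = (77800 + 3.630×10^5)/2 = 2.204×10^5 km.
On the circular orbit at r = 77800 km, v_c = √(μ/r) = 40.36 km/s.
Transfer-orbit speed at the same r (vis-viva, a = a_t): v_t = √[μ(2/r − 1/a_t)] = 51.79 km/s.
Δv₁ = |v_t − v_c| = |51.79 − 40.36| = 11.43 km/s.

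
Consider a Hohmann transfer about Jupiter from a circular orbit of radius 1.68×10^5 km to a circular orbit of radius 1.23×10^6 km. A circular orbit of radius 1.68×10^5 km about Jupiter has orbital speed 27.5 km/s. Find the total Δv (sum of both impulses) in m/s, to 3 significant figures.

Δv = 14200 m/s

From the circular-orbit relation v² = μ/r at r = 1.68×10^5 km: μ = v²r = (27.5)² × 1.68×10^5 = 1.27050×10^8 km³/s².
Semi-major axis of the transfer orbit: a_t = (1.680×10^5 + 1.230×10^6)/2 = 6.990×10^5 km.
At r₁ the circular-orbit speed is v₁ = √(μ/r₁) = 27.500 km/s.
Transfer-orbit speed at r₁ (vis-viva): v_p = √[μ(2/r₁ − 1/a_t)] = 36.479 km/s.
First burn Δv₁ = |v_p − v₁| = 8.979 km/s.
At r₂, v₂ = √(μ/r₂) = 10.1633 km/s.
Transfer-orbit speed at r₂: v_a = √[μ(2/r₂ − 1/a_t)] = 4.98254 km/s.
Second burn Δv₂ = |v₂ − v_a| = 5.181 km/s.
Total Δv = Δv₁ + Δv₂ = 14.16 km/s.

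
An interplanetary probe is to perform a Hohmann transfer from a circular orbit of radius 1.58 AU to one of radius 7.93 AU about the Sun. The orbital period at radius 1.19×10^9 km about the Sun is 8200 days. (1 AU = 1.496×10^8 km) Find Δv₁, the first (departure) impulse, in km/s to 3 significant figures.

Δv₁ = 6.90 km/s

From Kepler's third law T² = 4π²r³/μ at r = 1.19×10^9 km, T = 8200 days = 8200 × 86400 s = 7.0848×10^8 s: μ = 4π²r³/T² = 1.32540×10^11 km³/s².
In km: r₁ = 1.58 × 1.496×10^8 = 2.36368×10^8 km; r₂ = 7.93 × 1.496×10^8 = 1.186328×10^9 km.
The Hohmann ellipse has a_t = (r₁ + r₂)/2 = 7.11348×10^8 km.
On the circular orbit at r = 2.36368×10^8 km, v_c = √(μ/r) = 23.68 km/s.
Transfer-orbit speed at the same r (vis-viva, a = a_t): v_t = √[μ(2/r − 1/a_t)] = 30.58 km/s.
Δv₁ = |v_t − v_c| = |30.58 − 23.68| = 6.900 km/s.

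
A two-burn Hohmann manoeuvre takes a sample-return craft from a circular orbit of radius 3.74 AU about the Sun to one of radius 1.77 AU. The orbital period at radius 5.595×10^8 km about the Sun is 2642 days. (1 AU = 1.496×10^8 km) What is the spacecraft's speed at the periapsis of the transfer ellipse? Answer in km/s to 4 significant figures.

v = 26.08 km/s

From Kepler's third law T² = 4π²r³/μ at r = 5.595×10^8 km, T = 2642 days = 2642 × 86400 s = 2.282688×10^8 s: μ = 4π²r³/T² = 1.32699×10^11 km³/s².
In km: r₁ = 3.74 × 1.496×10^8 = 5.59504×10^8 km; r₂ = 1.77 × 1.496×10^8 = 2.64792×10^8 km.
Semi-major axis of the transfer orbit: a_t = (5.59504×10^8 + 2.64792×10^8)/2 = 4.12148×10^8 km.
At periapsis, r = 2.64792×10^8 km.
Vis-viva: v = √[μ(2/r − 1/a_t)] = √[1.32699×10^11 × (2/2.64792×10^8 − 1/4.12148×10^8)] = 26.08 km/s.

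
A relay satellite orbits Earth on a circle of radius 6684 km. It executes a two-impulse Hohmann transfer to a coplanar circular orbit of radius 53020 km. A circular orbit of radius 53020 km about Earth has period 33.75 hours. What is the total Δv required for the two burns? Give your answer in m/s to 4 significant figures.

Δv = 4014 m/s

From Kepler's third law T² = 4π²r³/μ at r = 53020 km, T = 33.75 hours = 33.75 × 3600 s = 1.215×10^5 s: μ = 4π²r³/T² = 3.98590×10^5 km³/s².
Semi-major axis of the transfer orbit: a_t = (6684 + 53020)/2 = 29852 km.
At r₁ the circular-orbit speed is v₁ = √(μ/r₁) = 7.72227 km/s.
On the transfer ellipse at r₁, vis-viva gives v_p = √[μ(2/r₁ − 1/a_t)] = 10.2915 km/s.
First burn Δv₁ = |v_p − v₁| = 2.5692 km/s.
Circular speed at r₂: v₂ = √(μ/r₂) = 2.7418 km/s.
Transfer-orbit speed at r₂: v_a = √[μ(2/r₂ − 1/a_t)] = 1.2974 km/s.
Second burn Δv₂ = |v₂ − v_a| = 1.4444 km/s.
Total Δv = Δv₁ + Δv₂ = 4.014 km/s.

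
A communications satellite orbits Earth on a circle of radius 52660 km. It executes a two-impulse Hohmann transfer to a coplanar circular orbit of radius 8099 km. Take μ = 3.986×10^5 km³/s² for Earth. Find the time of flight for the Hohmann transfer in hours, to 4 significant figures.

Semi-major axis of the transfer orbit: a_t = (52660 + 8099)/2 = 30379.5 km.
By Kepler's third law the transfer-orbit period is T = 2π√(a_t³/μ), so t = T/2 = 26350 s.
Converting: 26350 s ÷ 3600 s/hour = 7.319 hours.

t = 7.319 hours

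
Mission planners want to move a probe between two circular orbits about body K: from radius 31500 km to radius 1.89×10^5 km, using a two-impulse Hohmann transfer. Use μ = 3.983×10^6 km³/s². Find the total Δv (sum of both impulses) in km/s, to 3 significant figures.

Δv = 5.61 km/s

Semi-major axis of the transfer orbit: a_t = (31500 + 1.890×10^5)/2 = 1.1025×10^5 km.
At r₁ the circular-orbit speed is v₁ = √(μ/r₁) = 11.245 km/s.
On the transfer ellipse at r₁, v² = μ(2/r − 1/a) gives v_p = √[μ(2/r₁ − 1/a_t)] = 14.723 km/s.
First burn Δv₁ = |v_p − v₁| = 3.478 km/s.
At r₂, v₂ = √(μ/r₂) = 4.591 km/s.
Transfer-orbit speed at r₂: v_a = √[μ(2/r₂ − 1/a_t)] = 2.454 km/s.
Second burn Δv₂ = |v₂ − v_a| = 2.137 km/s.
Total Δv = Δv₁ + Δv₂ = 5.615 km/s.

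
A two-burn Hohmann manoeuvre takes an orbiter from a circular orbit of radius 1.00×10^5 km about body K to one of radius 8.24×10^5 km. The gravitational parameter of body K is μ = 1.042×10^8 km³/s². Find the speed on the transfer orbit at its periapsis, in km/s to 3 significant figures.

Semi-major axis of the transfer orbit: a_t = (1.000×10^5 + 8.240×10^5)/2 = 4.620×10^5 km.
The periapsis of the transfer ellipse is at r = 1.000×10^5 km.
From the vis-viva equation, v = √[μ(2/r − 1/a_t)] = 43.11 km/s.

v = 43.1 km/s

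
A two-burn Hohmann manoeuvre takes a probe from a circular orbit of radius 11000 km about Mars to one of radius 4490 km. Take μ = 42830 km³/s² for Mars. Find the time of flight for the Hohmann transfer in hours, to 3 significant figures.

t = 2.87 hours

Semi-major axis of the transfer orbit: a_t = (11000 + 4490)/2 = 7745 km.
By Kepler's third law the transfer-orbit period is T = 2π√(a_t³/μ), so t = T/2 = 10347 s.
Converting: 10347 s ÷ 3600 s/hour = 2.87 hours.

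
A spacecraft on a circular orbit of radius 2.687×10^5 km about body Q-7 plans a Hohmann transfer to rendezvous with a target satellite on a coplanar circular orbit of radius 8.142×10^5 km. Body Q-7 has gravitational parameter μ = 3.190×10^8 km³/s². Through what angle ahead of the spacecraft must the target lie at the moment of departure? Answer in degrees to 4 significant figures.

Transfer-ellipse semi-major axis a_t = (r₁ + r₂)/2 = (2.687×10^5 + 8.142×10^5)/2 = 5.4145×10^5 km.
Transfer time t = π√(a_t³/μ) = 70080 s.
The target's mean motion on its circular orbit is ω₂ = √(μ/r₂³) = 2.4311×10^-5 rad/s.
Angle swept by the target during transfer: ω₂·t = 1.7037 rad = 97.61°.
The spacecraft traverses 180° on the transfer ellipse, so the target must lead by 180° − 97.61° = 82.39°.

φ = 82.39°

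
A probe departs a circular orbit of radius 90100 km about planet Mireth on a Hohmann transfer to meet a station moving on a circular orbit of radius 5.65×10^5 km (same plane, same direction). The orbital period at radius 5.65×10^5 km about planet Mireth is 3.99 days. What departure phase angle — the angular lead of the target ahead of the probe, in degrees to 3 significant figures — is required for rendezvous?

φ = 101°

From Kepler's third law T² = 4π²r³/μ at r = 5.65×10^5 km, T = 3.99 days = 3.99 × 86400 s = 3.44736×10^5 s: μ = 4π²r³/T² = 5.99145×10^7 km³/s².
The Hohmann ellipse has a_t = (r₁ + r₂)/2 = 3.2755×10^5 km.
The half-period of the transfer ellipse is t = π√(a_t³/μ) = 76085 s.
The target's mean motion on its circular orbit is ω₂ = √(μ/r₂³) = 1.8226×10^-5 rad/s.
Angle swept by the target during transfer: ω₂·t = 1.3867 rad = 79.45°.
The probe traverses 180° on the transfer ellipse, so the target must lead by 180° − 79.45° = 101°.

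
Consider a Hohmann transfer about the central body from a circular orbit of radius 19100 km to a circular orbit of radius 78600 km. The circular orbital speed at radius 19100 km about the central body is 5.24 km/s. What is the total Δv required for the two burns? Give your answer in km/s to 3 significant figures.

From the circular-orbit relation v² = μ/r at r = 19100 km: μ = v²r = (5.24)² × 19100 = 5.24440×10^5 km³/s².
Semi-major axis of the transfer orbit: a_t = (19100 + 78600)/2 = 48850 km.
At r₁ the circular-orbit speed is v₁ = √(μ/r₁) = 5.240 km/s.
Transfer-orbit speed at r₁ (v² = μ(2/r − 1/a)): v_p = √[μ(2/r₁ − 1/a_t)] = 6.647 km/s.
First burn Δv₁ = |v_p − v₁| = 1.407 km/s.
Circular speed at r₂: v₂ = √(μ/r₂) = 2.5831 km/s.
Transfer-orbit speed at r₂: v_a = √[μ(2/r₂ − 1/a_t)] = 1.6152 km/s.
Second burn Δv₂ = |v₂ − v_a| = 0.9679 km/s.
Δv = Δv₁ + Δv₂ = 1.407 + 0.9679 = 2.375 km/s.

Δv = 2.37 km/s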